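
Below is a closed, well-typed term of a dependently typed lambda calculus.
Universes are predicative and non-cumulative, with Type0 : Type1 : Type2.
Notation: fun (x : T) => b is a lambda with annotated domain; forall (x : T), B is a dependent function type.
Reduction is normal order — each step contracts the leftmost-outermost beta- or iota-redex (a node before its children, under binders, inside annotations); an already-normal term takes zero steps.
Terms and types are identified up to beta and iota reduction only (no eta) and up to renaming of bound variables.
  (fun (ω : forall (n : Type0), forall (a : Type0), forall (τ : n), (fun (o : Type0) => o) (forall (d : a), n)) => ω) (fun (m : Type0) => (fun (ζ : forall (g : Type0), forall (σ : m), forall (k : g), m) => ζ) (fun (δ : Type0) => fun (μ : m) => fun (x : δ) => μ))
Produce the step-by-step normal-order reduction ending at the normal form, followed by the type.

reduction (normal order):
  (fun (ω : forall (n : Type0), forall (a : Type0), forall (τ : n), (fun (o : Type0) => o) (forall (d : a), n)) => ω) (fun (m : Type0) => (fun (ζ : forall (g : Type0), forall (σ : m), forall (k : g), m) => ζ) (fun (δ : Type0) => fun (μ : m) => fun (x : δ) => μ))
  ~> fun (ω : Type0) => (fun (n : forall (a : Type0), forall (τ : ω), forall (o : a), ω) => n) (fun (d : Type0) => fun (m : ω) => fun (ζ : d) => m)
  ~> fun (ω : Type0) => fun (n : Type0) => fun (a : ω) => fun (τ : n) => a
the term's type:
  forall (ω : Type0), forall (n : Type0), forall (a : ω), forall (τ : n), ω


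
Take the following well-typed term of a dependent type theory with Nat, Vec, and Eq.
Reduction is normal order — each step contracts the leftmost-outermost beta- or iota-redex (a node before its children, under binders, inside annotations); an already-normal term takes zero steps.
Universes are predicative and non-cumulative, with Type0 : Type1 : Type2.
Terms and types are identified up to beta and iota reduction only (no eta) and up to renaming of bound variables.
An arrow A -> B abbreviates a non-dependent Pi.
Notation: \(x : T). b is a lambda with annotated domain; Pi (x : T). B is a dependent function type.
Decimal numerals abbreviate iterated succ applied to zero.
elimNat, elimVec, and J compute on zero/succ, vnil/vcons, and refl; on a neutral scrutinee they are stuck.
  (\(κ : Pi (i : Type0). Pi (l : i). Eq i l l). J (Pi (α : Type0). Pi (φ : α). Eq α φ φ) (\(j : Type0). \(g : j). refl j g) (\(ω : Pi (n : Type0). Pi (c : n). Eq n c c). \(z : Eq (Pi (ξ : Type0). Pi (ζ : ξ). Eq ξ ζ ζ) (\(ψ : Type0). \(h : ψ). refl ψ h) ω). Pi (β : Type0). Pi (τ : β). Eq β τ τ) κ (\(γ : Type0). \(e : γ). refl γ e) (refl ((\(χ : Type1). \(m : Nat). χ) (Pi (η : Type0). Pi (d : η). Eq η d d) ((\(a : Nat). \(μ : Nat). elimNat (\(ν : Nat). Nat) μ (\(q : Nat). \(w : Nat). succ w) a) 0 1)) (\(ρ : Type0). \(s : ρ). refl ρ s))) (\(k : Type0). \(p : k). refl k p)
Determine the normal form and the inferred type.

normal form:
  \(κ : Type0). \(i : κ). refl κ i
inferred type:
  Pi (κ : Type0). Pi (i : κ). Eq κ i i
observation: contracting a beta-redex first, the term normalizes in 2 steps.


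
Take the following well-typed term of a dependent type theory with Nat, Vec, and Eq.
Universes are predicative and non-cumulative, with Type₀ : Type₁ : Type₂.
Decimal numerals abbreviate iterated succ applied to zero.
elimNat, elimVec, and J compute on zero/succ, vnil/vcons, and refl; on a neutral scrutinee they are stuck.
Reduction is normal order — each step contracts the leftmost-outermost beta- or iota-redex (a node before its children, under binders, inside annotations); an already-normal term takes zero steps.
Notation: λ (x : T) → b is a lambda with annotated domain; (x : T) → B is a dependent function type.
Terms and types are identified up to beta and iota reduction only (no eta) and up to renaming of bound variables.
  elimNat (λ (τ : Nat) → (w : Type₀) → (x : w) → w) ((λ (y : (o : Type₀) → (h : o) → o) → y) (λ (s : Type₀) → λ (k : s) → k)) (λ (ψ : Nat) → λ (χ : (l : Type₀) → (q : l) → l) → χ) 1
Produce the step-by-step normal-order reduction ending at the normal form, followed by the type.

normal-order reduction sequence:
  elimNat (λ (τ : Nat) → (w : Type₀) → (x : w) → w) ((λ (y : (o : Type₀) → (h : o) → o) → y) (λ (s : Type₀) → λ (k : s) → k)) (λ (ψ : Nat) → λ (χ : (l : Type₀) → (q : l) → l) → χ) 1
  ~> (λ (τ : Nat) → λ (w : (x : Type₀) → (y : x) → x) → w) 0 (elimNat (λ (o : Nat) → (h : Type₀) → (s : h) → h) ((λ (k : (ψ : Type₀) → (χ : ψ) → ψ) → k) (λ (l : Type₀) → λ (q : l) → q)) (λ (ρ : Nat) → λ (z : (n : Type₀) → (c : n) → n) → z) 0)
  ~> (λ (τ : (w : Type₀) → (x : w) → w) → τ) (elimNat (λ (y : Nat) → (o : Type₀) → (h : o) → o) ((λ (s : (k : Type₀) → (ψ : k) → k) → s) (λ (χ : Type₀) → λ (l : χ) → l)) (λ (q : Nat) → λ (ρ : (z : Type₀) → (n : z) → z) → ρ) 0)
  ~> elimNat (λ (τ : Nat) → (w : Type₀) → (x : w) → w) ((λ (y : (o : Type₀) → (h : o) → o) → y) (λ (s : Type₀) → λ (k : s) → k)) (λ (ψ : Nat) → λ (χ : (l : Type₀) → (q : l) → l) → χ) 0
  ~> (λ (τ : (w : Type₀) → (x : w) → w) → τ) (λ (y : Type₀) → λ (o : y) → o)
  ~> λ (τ : Type₀) → λ (w : τ) → w
the term's type:
  (τ : Type₀) → (w : τ) → τ


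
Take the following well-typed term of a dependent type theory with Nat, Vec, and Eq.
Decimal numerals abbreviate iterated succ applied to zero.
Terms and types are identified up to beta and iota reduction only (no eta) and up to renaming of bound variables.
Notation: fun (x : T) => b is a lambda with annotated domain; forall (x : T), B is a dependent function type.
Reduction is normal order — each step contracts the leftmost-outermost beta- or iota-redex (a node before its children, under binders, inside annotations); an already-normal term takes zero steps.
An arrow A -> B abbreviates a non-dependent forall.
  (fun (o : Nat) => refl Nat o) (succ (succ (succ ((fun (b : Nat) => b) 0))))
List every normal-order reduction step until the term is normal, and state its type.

normal-order reduction:
  (fun (o : Nat) => refl Nat o) (succ (succ (succ ((fun (b : Nat) => b) 0))))
  ~> refl Nat (succ (succ (succ ((fun (o : Nat) => o) 0))))
  ~> refl Nat 3
inferred type:
  Eq Nat 3 3


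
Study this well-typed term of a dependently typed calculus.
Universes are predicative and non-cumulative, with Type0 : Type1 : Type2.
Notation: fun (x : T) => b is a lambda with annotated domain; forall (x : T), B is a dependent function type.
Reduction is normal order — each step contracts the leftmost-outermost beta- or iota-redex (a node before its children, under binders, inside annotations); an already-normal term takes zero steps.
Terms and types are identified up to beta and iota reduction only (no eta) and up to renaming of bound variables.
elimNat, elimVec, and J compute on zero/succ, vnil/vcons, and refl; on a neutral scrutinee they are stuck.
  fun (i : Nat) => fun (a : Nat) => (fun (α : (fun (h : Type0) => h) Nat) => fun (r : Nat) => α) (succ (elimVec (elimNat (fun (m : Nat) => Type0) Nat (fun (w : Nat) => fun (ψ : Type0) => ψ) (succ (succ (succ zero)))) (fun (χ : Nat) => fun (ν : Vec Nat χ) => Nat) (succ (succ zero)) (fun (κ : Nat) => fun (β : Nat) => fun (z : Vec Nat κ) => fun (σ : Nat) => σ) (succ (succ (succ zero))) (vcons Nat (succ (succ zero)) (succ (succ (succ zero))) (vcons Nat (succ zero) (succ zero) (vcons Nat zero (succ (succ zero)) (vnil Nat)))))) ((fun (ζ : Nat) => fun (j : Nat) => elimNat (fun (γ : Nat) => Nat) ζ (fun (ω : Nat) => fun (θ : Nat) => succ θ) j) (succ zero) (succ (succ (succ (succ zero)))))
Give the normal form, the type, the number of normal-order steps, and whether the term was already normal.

reduced normal form:
  fun (i : Nat) => fun (a : Nat) => succ (succ (succ zero))
the term's type:
  forall (i : Nat), forall (a : Nat), Nat
normal-order step count: 18
term was already normal: no
first contracted redex: a beta-redex


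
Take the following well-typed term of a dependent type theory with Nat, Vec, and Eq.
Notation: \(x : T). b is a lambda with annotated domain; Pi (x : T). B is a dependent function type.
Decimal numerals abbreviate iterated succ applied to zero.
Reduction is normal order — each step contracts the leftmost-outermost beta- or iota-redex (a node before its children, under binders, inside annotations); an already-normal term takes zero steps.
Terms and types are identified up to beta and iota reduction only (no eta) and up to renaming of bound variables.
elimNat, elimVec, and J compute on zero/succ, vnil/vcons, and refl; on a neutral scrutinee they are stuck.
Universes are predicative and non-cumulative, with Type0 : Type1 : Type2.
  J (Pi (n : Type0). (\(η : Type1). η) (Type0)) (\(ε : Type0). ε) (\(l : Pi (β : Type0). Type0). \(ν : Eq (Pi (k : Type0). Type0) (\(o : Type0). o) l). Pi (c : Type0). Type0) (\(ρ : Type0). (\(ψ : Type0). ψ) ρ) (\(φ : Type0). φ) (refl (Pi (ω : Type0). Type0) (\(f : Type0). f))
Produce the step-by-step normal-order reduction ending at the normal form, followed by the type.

reduction (normal order):
  J (Pi (n : Type0). (\(η : Type1). η) (Type0)) (\(ε : Type0). ε) (\(l : Pi (β : Type0). Type0). \(ν : Eq (Pi (k : Type0). Type0) (\(o : Type0). o) l). Pi (c : Type0). Type0) (\(ρ : Type0). (\(ψ : Type0). ψ) ρ) (\(φ : Type0). φ) (refl (Pi (ω : Type0). Type0) (\(f : Type0). f))
  ~> \(n : Type0). (\(η : Type0). η) n
  ~> \(n : Type0). n
inferred type:
  Pi (n : Type0). Type0


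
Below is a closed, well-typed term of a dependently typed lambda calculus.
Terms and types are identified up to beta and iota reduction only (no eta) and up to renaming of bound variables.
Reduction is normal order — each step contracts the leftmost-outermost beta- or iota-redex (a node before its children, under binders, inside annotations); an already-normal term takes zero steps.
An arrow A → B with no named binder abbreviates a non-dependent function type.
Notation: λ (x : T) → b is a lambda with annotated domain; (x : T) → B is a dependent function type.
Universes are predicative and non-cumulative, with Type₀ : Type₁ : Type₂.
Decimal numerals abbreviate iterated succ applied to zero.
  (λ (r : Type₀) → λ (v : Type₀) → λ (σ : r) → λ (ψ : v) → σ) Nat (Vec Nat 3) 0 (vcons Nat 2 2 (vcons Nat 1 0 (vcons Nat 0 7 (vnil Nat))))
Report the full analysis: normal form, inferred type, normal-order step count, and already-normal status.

reduced normal form:
  0
type:
  Nat
reduction steps (normal order): 4
term was already normal: no
first contracted redex: a beta-redex


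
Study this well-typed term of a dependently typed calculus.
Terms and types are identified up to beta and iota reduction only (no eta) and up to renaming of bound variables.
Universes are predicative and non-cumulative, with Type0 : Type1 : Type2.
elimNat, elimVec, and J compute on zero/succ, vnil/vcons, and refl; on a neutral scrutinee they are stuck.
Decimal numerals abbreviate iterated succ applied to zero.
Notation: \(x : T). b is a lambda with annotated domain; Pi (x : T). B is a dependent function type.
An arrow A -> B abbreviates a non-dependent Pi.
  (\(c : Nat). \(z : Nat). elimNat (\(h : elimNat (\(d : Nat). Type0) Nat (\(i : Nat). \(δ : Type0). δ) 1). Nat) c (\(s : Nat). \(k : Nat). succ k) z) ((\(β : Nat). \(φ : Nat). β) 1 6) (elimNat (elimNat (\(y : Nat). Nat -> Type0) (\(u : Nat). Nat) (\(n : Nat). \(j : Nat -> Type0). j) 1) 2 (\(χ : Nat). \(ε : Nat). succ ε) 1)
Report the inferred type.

the term's type:
  Nat


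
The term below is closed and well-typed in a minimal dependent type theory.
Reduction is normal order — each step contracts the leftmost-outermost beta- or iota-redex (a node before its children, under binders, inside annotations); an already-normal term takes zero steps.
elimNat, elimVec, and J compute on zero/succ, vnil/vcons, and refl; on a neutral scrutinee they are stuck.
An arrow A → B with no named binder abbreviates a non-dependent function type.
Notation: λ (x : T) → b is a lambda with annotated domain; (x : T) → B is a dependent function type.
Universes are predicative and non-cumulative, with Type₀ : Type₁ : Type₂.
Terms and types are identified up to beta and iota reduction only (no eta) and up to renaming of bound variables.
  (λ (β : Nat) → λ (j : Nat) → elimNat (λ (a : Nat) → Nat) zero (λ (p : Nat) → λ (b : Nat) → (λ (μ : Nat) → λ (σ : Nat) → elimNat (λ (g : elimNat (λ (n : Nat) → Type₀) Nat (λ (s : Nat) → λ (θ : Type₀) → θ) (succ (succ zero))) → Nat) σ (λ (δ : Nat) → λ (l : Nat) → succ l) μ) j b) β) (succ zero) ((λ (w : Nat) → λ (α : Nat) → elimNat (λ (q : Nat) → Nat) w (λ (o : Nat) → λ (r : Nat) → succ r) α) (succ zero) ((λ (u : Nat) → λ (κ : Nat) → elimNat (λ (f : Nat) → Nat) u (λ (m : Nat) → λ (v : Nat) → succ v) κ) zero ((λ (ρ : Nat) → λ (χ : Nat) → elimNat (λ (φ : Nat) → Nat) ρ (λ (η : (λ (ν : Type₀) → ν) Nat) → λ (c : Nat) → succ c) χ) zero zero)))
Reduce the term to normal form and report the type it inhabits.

resulting normal form:
  succ zero
type:
  Nat


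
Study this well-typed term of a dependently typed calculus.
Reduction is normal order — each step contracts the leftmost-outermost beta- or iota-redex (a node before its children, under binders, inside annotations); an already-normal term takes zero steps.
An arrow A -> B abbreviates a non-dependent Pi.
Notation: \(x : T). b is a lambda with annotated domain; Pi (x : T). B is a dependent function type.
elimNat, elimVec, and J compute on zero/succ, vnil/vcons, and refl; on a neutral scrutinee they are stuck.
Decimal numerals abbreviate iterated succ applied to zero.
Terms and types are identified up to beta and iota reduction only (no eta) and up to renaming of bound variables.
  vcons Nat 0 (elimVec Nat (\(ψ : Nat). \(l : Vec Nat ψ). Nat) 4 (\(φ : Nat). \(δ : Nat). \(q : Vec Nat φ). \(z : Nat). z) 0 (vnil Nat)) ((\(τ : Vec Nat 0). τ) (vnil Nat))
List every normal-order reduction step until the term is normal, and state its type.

normal-order reduction:
  vcons Nat 0 (elimVec Nat (\(ψ : Nat). \(l : Vec Nat ψ). Nat) 4 (\(φ : Nat). \(δ : Nat). \(q : Vec Nat φ). \(z : Nat). z) 0 (vnil Nat)) ((\(τ : Vec Nat 0). τ) (vnil Nat))
  ~> vcons Nat 0 4 ((\(ψ : Vec Nat 0). ψ) (vnil Nat))
  ~> vcons Nat 0 4 (vnil Nat)
type:
  Vec Nat 1


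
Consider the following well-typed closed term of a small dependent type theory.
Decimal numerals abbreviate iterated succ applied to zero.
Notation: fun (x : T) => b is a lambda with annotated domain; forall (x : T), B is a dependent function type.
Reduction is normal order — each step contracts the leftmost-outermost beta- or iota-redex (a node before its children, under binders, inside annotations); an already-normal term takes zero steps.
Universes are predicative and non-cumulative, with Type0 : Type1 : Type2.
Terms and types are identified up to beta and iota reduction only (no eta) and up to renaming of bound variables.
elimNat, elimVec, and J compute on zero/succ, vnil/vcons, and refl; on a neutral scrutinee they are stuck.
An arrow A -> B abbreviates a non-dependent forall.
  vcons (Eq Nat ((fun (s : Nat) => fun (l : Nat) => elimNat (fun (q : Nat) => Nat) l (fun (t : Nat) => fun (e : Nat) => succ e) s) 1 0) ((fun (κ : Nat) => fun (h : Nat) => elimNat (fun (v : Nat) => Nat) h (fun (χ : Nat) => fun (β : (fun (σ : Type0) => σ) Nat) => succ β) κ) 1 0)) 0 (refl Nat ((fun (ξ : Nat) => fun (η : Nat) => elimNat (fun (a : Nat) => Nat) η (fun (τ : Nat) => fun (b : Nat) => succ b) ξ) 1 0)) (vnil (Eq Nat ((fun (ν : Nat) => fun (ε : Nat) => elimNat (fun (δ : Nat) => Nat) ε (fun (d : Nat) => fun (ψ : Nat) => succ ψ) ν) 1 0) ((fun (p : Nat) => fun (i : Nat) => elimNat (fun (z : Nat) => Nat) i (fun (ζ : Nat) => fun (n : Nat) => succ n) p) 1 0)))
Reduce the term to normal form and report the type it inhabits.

normal form:
  vcons (Eq Nat 1 1) 0 (refl Nat 1) (vnil (Eq Nat 1 1))
the term's type:
  Vec (Eq Nat 1 1) 1
observation: 30 normal-order steps separate the term from its normal form.


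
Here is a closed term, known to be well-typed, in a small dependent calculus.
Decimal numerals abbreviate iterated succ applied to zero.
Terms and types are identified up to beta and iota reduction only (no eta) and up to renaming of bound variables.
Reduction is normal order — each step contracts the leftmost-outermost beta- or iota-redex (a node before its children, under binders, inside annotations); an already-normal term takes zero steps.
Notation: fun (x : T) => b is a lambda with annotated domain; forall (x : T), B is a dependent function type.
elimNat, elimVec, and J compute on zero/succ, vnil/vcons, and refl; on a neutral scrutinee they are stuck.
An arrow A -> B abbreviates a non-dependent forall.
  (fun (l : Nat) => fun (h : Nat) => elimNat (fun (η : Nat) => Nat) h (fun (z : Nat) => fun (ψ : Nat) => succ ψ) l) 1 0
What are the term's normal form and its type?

reduced normal form:
  1
inferred type:
  Nat
observation: 6 normal-order steps normalize the term, beginning with a beta-redex.


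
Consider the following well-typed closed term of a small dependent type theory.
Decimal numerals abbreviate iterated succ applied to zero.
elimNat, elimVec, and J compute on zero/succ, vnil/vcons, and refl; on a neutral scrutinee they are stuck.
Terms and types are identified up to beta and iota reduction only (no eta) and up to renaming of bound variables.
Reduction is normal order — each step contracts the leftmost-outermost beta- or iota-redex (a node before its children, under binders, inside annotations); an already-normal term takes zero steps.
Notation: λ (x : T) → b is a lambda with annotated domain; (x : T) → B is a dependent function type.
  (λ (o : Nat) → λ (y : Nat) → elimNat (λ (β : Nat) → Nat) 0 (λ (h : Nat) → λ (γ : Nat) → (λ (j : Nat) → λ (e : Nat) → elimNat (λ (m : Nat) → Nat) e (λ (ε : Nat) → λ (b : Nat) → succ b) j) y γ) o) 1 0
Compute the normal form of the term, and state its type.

resulting normal form:
  0
inferred type:
  Nat
observation: reduction starts at a beta-redex, and 9 normal-order steps reach the normal form.


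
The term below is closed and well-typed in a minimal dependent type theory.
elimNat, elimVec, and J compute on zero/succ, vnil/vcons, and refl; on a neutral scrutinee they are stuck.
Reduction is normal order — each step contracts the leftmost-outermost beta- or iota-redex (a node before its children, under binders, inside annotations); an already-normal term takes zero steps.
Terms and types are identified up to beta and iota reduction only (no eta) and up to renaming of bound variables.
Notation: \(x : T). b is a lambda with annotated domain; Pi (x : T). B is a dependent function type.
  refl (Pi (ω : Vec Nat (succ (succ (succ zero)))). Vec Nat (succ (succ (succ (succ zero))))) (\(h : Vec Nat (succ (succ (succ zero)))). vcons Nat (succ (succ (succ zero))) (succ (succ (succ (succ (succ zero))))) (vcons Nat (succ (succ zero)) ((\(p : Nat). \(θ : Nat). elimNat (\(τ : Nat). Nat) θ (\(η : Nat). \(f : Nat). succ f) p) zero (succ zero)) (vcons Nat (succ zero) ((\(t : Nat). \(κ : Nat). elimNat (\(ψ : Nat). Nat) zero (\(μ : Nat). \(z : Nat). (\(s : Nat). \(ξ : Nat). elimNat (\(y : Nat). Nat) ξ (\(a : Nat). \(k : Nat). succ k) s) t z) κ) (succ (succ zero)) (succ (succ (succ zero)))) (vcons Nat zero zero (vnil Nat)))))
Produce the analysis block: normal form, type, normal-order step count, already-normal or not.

normal form:
  refl (Pi (ω : Vec Nat (succ (succ (succ zero)))). Vec Nat (succ (succ (succ (succ zero))))) (\(h : Vec Nat (succ (succ (succ zero)))). vcons Nat (succ (succ (succ zero))) (succ (succ (succ (succ (succ zero))))) (vcons Nat (succ (succ zero)) (succ zero) (vcons Nat (succ zero) (succ (succ (succ (succ (succ (succ zero)))))) (vcons Nat zero zero (vnil Nat)))))
inferred type:
  Eq (Pi (ω : Vec Nat (succ (succ (succ zero)))). Vec Nat (succ (succ (succ (succ zero))))) (\(h : Vec Nat (succ (succ (succ zero)))). vcons Nat (succ (succ (succ zero))) (succ (succ (succ (succ (succ zero))))) (vcons Nat (succ (succ zero)) (succ zero) (vcons Nat (succ zero) (succ (succ (succ (succ (succ (succ zero)))))) (vcons Nat zero zero (vnil Nat))))) (\(p : Vec Nat (succ (succ (succ zero)))). vcons Nat (succ (succ (succ zero))) (succ (succ (succ (succ (succ zero))))) (vcons Nat (succ (succ zero)) (succ zero) (vcons Nat (succ zero) (succ (succ (succ (succ (succ (succ zero)))))) (vcons Nat zero zero (vnil Nat)))))
normal-order step count: 42
started in normal form: no
first contracted redex: a beta-redex


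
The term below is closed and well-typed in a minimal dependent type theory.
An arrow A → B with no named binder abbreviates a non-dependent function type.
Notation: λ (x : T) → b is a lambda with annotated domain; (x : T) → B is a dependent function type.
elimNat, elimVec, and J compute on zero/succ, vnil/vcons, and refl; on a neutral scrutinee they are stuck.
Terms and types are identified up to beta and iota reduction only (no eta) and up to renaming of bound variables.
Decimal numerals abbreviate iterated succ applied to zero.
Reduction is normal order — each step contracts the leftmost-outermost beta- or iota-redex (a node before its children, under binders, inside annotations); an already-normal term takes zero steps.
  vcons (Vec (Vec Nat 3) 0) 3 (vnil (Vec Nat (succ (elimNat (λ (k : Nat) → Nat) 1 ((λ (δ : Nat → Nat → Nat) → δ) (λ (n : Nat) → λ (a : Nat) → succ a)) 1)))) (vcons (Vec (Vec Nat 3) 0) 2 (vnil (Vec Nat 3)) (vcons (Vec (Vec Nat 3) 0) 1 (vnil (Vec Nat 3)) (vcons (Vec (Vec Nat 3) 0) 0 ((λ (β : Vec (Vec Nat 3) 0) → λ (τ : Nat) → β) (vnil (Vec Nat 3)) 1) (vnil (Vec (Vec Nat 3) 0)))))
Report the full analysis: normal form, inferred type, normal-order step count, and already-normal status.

normal form:
  vcons (Vec (Vec Nat 3) 0) 3 (vnil (Vec Nat 3)) (vcons (Vec (Vec Nat 3) 0) 2 (vnil (Vec Nat 3)) (vcons (Vec (Vec Nat 3) 0) 1 (vnil (Vec Nat 3)) (vcons (Vec (Vec Nat 3) 0) 0 (vnil (Vec Nat 3)) (vnil (Vec (Vec Nat 3) 0)))))
the term's type:
  Vec (Vec (Vec Nat 3) 0) 4
normal-order step count: 7
started in normal form: no
first redex: an elimNat iota-redex


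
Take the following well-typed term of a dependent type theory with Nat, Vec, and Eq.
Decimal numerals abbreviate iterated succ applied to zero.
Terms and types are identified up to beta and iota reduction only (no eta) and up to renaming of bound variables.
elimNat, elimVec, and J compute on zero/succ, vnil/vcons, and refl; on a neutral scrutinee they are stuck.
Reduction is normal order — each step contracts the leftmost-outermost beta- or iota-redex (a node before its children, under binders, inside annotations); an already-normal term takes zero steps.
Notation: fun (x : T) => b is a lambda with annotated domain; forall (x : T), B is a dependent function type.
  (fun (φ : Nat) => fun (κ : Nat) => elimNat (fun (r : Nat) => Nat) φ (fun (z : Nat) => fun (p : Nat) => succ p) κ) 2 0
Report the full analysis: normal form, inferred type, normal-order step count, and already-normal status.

normal form:
  2
the term's type:
  Nat
normal-order step count: 3
term was already normal: no
first contracted redex: a beta-redex


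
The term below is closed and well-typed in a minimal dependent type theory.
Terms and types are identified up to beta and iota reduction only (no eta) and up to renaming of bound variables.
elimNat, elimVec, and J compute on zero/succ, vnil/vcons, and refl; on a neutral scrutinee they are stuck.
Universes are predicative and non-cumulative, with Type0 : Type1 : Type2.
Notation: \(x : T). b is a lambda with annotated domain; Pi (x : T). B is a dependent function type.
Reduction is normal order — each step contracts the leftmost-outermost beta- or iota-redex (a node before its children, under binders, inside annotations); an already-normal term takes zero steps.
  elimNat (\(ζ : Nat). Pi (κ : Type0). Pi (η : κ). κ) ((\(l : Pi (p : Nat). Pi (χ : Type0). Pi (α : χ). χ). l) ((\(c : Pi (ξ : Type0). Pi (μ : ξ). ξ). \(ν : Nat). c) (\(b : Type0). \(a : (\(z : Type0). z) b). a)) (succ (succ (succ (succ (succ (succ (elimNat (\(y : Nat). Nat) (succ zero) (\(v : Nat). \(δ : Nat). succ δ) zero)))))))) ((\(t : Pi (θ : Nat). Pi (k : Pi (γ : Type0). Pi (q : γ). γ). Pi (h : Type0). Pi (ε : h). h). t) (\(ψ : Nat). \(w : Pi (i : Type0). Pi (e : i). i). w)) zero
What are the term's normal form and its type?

reduced normal form:
  \(ζ : Type0). \(κ : ζ). κ
type:
  Pi (ζ : Type0). Pi (κ : ζ). ζ
observation: the first redex contracted is an elimNat iota-redex; the normal form is reached in 5 normal-order steps.


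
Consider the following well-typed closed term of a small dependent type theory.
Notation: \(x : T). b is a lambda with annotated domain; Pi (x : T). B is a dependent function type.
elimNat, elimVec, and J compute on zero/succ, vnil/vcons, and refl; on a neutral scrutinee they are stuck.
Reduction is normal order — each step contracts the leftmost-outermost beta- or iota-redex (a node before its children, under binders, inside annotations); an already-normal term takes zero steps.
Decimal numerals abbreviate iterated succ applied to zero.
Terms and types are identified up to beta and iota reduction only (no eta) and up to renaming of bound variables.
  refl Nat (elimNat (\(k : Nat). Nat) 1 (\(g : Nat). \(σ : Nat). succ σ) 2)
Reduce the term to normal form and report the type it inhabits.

normal form:
  refl Nat 3
type:
  Eq Nat 3 3
observation: 7 normal-order steps separate the term from its normal form.


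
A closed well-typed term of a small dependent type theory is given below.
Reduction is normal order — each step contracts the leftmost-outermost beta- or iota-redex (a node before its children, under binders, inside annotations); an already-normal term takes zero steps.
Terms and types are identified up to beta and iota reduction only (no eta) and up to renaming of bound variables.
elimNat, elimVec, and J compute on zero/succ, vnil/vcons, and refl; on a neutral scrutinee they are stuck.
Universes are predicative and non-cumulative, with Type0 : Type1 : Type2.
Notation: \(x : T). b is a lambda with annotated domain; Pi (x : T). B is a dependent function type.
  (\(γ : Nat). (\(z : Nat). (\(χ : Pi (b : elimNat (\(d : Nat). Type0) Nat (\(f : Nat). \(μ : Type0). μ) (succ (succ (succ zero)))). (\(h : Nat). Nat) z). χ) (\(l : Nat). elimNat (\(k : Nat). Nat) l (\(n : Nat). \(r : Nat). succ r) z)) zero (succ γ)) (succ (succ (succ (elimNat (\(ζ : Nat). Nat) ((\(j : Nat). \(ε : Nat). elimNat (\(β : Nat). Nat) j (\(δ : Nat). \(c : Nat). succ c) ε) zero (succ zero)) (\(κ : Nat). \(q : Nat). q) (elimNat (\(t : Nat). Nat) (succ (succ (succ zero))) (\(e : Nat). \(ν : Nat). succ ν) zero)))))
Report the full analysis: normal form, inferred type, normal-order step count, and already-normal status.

normal form:
  succ (succ (succ (succ (succ zero))))
inferred type:
  Nat
normal-order step count: 22
started in normal form: no
first contracted redex: a beta-redex


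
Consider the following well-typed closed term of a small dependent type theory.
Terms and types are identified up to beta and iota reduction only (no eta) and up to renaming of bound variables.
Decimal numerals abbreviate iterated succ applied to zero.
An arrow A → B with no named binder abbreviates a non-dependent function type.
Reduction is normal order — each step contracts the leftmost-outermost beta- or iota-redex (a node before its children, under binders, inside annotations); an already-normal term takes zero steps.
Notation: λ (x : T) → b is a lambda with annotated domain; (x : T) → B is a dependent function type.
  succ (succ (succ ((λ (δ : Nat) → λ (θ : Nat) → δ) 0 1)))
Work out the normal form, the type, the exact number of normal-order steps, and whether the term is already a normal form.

resulting normal form:
  3
inferred type:
  Nat
normal-order step count: 2
started in normal form: no
first redex: a beta-redex


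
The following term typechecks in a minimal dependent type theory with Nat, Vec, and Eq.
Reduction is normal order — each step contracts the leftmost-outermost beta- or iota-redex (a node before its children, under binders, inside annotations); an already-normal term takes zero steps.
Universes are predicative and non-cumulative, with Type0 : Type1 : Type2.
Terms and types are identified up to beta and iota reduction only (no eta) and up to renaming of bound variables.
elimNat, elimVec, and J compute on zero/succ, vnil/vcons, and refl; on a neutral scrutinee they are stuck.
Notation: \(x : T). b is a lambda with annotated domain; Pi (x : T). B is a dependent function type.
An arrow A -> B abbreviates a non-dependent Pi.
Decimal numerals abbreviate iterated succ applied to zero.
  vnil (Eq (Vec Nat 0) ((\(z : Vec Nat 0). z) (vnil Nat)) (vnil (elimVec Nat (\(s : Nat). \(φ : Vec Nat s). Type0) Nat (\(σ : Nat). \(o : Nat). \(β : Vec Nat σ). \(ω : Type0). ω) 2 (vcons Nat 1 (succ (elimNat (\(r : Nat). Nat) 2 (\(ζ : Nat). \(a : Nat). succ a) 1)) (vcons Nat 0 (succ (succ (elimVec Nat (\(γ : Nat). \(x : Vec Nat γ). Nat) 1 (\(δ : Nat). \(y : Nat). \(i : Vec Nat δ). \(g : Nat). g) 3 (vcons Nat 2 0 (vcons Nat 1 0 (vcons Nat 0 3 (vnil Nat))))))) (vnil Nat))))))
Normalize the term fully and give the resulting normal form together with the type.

reduced normal form:
  vnil (Eq (Vec Nat 0) (vnil Nat) (vnil Nat))
the term's type:
  Vec (Eq (Vec Nat 0) (vnil Nat) (vnil Nat)) 0


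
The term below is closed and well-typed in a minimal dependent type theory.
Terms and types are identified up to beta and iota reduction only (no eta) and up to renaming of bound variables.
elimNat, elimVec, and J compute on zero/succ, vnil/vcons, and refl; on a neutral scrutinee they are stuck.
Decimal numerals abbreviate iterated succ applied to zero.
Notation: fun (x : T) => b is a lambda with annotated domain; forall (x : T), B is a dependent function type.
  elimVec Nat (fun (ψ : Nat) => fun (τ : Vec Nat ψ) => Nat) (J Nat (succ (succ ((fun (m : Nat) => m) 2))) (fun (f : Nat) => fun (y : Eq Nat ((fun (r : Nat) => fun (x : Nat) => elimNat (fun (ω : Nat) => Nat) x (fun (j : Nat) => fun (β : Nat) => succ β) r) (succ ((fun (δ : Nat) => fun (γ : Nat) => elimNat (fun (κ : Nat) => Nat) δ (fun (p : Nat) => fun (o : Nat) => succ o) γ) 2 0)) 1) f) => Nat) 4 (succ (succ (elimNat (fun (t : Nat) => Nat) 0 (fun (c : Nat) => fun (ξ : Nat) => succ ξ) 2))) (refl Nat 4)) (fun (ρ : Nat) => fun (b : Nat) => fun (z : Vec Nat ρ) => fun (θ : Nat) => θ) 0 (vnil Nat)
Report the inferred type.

type:
  Nat


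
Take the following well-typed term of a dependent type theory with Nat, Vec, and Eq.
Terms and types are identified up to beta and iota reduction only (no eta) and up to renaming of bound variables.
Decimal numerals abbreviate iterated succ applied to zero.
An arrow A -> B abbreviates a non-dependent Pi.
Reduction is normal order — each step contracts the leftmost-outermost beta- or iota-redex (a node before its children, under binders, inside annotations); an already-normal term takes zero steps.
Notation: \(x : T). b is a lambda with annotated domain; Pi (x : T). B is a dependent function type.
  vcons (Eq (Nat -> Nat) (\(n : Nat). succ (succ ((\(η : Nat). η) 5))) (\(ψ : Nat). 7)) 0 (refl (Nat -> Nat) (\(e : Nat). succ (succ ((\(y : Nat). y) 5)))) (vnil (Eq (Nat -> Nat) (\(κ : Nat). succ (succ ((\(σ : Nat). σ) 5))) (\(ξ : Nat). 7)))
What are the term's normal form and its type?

reduced normal form:
  vcons (Eq (Nat -> Nat) (\(n : Nat). 7) (\(η : Nat). 7)) 0 (refl (Nat -> Nat) (\(ψ : Nat). 7)) (vnil (Eq (Nat -> Nat) (\(e : Nat). 7) (\(y : Nat). 7)))
type:
  Vec (Eq (Nat -> Nat) (\(n : Nat). 7) (\(η : Nat). 7)) 1


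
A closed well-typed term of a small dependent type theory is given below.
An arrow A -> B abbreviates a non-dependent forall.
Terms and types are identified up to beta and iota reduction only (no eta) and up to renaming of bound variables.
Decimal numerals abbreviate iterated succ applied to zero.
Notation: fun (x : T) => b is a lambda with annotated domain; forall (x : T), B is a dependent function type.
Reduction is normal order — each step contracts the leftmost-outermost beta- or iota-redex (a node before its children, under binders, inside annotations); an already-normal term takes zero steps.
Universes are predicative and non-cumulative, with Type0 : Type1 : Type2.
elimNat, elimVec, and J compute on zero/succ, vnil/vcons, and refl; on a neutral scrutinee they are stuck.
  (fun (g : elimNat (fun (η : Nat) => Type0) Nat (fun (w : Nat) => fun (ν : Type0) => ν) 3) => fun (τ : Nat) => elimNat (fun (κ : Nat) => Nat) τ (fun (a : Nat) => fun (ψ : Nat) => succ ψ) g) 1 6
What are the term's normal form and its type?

reduced normal form:
  7
the term's type:
  Nat
observation: reduction starts at a beta-redex, and 6 normal-order steps reach the normal form.


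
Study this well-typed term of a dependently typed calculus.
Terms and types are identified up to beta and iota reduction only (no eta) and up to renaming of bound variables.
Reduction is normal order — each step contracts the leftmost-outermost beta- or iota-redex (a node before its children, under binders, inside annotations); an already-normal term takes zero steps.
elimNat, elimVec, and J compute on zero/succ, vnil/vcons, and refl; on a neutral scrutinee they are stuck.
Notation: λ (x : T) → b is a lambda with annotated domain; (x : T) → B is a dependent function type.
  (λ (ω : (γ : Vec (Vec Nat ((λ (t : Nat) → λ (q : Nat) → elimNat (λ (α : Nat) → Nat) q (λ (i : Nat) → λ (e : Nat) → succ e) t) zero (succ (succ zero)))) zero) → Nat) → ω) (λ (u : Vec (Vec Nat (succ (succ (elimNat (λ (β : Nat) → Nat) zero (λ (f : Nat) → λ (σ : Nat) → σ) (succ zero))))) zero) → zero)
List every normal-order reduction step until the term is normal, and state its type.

normal-order reduction:
  (λ (ω : (γ : Vec (Vec Nat ((λ (t : Nat) → λ (q : Nat) → elimNat (λ (α : Nat) → Nat) q (λ (i : Nat) → λ (e : Nat) → succ e) t) zero (succ (succ zero)))) zero) → Nat) → ω) (λ (u : Vec (Vec Nat (succ (succ (elimNat (λ (β : Nat) → Nat) zero (λ (f : Nat) → λ (σ : Nat) → σ) (succ zero))))) zero) → zero)
  ~> λ (ω : Vec (Vec Nat (succ (succ (elimNat (λ (γ : Nat) → Nat) zero (λ (t : Nat) → λ (q : Nat) → q) (succ zero))))) zero) → zero
  ~> λ (ω : Vec (Vec Nat (succ (succ ((λ (γ : Nat) → λ (t : Nat) → t) zero (elimNat (λ (q : Nat) → Nat) zero (λ (α : Nat) → λ (i : Nat) → i) zero))))) zero) → zero
  ~> λ (ω : Vec (Vec Nat (succ (succ ((λ (γ : Nat) → γ) (elimNat (λ (t : Nat) → Nat) zero (λ (q : Nat) → λ (α : Nat) → α) zero))))) zero) → zero
  ~> λ (ω : Vec (Vec Nat (succ (succ (elimNat (λ (γ : Nat) → Nat) zero (λ (t : Nat) → λ (q : Nat) → q) zero)))) zero) → zero
  ~> λ (ω : Vec (Vec Nat (succ (succ zero))) zero) → zero
the term's type:
  (ω : Vec (Vec Nat (succ (succ zero))) zero) → Nat


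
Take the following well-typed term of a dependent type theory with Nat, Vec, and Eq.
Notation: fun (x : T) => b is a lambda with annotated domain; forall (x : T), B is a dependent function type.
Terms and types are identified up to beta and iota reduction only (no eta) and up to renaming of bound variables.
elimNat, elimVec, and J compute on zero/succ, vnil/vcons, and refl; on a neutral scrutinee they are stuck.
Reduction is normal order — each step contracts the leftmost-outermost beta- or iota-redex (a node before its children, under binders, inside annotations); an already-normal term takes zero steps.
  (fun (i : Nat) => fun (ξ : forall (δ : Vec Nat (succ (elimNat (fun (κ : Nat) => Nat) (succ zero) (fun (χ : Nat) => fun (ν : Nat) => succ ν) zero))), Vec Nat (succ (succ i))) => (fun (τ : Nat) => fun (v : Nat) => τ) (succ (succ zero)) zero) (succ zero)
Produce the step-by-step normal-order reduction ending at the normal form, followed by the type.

reduction (normal order):
  (fun (i : Nat) => fun (ξ : forall (δ : Vec Nat (succ (elimNat (fun (κ : Nat) => Nat) (succ zero) (fun (χ : Nat) => fun (ν : Nat) => succ ν) zero))), Vec Nat (succ (succ i))) => (fun (τ : Nat) => fun (v : Nat) => τ) (succ (succ zero)) zero) (succ zero)
  ~> fun (i : forall (ξ : Vec Nat (succ (elimNat (fun (δ : Nat) => Nat) (succ zero) (fun (κ : Nat) => fun (χ : Nat) => succ χ) zero))), Vec Nat (succ (succ (succ zero)))) => (fun (ν : Nat) => fun (τ : Nat) => ν) (succ (succ zero)) zero
  ~> fun (i : forall (ξ : Vec Nat (succ (succ zero))), Vec Nat (succ (succ (succ zero)))) => (fun (δ : Nat) => fun (κ : Nat) => δ) (succ (succ zero)) zero
  ~> fun (i : forall (ξ : Vec Nat (succ (succ zero))), Vec Nat (succ (succ (succ zero)))) => (fun (δ : Nat) => succ (succ zero)) zero
  ~> fun (i : forall (ξ : Vec Nat (succ (succ zero))), Vec Nat (succ (succ (succ zero)))) => succ (succ zero)
type:
  forall (i : forall (ξ : Vec Nat (succ (succ zero))), Vec Nat (succ (succ (succ zero)))), Nat


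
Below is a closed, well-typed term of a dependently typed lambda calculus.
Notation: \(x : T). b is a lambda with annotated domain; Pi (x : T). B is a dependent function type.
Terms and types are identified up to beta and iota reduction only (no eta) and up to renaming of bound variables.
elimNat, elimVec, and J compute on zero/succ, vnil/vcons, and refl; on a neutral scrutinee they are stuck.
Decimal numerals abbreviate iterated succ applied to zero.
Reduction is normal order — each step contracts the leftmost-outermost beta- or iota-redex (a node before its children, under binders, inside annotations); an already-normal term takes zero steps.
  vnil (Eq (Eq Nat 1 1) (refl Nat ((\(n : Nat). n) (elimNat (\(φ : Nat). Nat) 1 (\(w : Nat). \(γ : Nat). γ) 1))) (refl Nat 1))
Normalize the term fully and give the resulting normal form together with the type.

resulting normal form:
  vnil (Eq (Eq Nat 1 1) (refl Nat 1) (refl Nat 1))
type:
  Vec (Eq (Eq Nat 1 1) (refl Nat 1) (refl Nat 1)) 0


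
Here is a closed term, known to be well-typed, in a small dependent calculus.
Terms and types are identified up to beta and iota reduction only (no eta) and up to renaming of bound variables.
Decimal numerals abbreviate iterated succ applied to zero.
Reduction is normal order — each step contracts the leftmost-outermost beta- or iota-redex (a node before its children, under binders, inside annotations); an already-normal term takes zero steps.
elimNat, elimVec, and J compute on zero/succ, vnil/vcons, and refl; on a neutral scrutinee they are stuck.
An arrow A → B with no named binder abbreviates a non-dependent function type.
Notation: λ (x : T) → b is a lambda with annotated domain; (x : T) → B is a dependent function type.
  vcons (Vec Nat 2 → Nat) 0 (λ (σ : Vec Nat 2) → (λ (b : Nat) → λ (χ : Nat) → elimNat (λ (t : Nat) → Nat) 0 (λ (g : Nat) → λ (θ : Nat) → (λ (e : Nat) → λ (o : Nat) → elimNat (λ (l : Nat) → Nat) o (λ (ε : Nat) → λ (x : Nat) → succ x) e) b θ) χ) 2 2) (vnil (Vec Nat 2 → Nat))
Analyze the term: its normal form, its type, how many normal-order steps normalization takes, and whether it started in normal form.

reduced normal form:
  vcons (Vec Nat 2 → Nat) 0 (λ (σ : Vec Nat 2) → 4) (vnil (Vec Nat 2 → Nat))
inferred type:
  Vec (Vec Nat 2 → Nat) 1
steps to reach normal form (normal order): 27
term was already normal: no
first contracted redex: a beta-redex


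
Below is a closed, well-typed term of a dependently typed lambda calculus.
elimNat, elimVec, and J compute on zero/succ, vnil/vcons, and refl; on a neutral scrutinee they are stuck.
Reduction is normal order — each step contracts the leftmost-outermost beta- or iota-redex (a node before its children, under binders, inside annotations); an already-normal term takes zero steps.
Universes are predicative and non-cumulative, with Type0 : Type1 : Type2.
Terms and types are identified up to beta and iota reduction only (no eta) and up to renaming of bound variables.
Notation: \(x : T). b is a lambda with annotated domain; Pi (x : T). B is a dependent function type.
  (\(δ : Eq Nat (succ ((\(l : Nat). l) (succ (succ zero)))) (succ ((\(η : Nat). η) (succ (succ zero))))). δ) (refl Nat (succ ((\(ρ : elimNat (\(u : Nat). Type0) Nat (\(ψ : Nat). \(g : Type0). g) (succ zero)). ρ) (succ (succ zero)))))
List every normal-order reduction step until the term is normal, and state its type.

normal-order reduction:
  (\(δ : Eq Nat (succ ((\(l : Nat). l) (succ (succ zero)))) (succ ((\(η : Nat). η) (succ (succ zero))))). δ) (refl Nat (succ ((\(ρ : elimNat (\(u : Nat). Type0) Nat (\(ψ : Nat). \(g : Type0). g) (succ zero)). ρ) (succ (succ zero)))))
  ~> refl Nat (succ ((\(δ : elimNat (\(l : Nat). Type0) Nat (\(η : Nat). \(ρ : Type0). ρ) (succ zero)). δ) (succ (succ zero))))
  ~> refl Nat (succ (succ (succ zero)))
inferred type:
  Eq Nat (succ (succ (succ zero))) (succ (succ (succ zero)))
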